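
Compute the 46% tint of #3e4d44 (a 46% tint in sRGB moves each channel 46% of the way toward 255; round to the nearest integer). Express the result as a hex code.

#3e4d44 is rgb(62, 77, 68).
Per channel, c → c + 0.46(255 − c):
  R: 62 + 88.78 = 150.78 → 151
  G: 77 + 0.46×(255−77) = 77 + 81.88 = 158.88 → 159
  B: 68 + 0.46×(255−68) = 68 + 86.02 = 154.02 → 154
rgb(151, 159, 154) = #979f9a.

#979f9a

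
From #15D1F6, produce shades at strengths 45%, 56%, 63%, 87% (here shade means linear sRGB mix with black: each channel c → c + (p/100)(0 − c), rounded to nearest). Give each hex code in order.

#0C7387, #095C6C, #084D5B, #031B20

#15D1F6 is rgb(21, 209, 246).
45%: (21 − 9.45 = 11.55→12, 209 − 94.05 = 114.95→115, 246 − 110.7 = 135.3→135) → #0C7387
56%: (21 − 11.76 = 9.24→9, 209 − 117.04 = 91.96→92, 246 − 137.76 = 108.24→108) → #095C6C
63%: (21 − 13.23 = 7.77→8, 209 − 131.67 = 77.33→77, 246 − 154.98 = 91.02→91) → #084D5B
87%: (21 − 18.27 = 2.73→3, 209 − 181.83 = 27.17→27, 246 − 214.02 = 31.98→32) → #031B20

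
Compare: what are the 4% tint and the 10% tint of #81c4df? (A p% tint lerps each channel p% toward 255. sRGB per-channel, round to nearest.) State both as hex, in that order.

#81c4df is rgb(129, 196, 223).
4% tint:
  R: 129 + 0.04×(255−129) = 129 + 5.04 = 134.04 → 134
  G: 196 + 0.04×(255−196) = 196 + 2.36 = 198.36 → 198
  B: 223 + 1.28 = 224.28 → 224
  → #86c6e0
10% tint:
  R: 129 + 0.1×(255−129) = 129 + 12.6 = 141.6 → 142
  G: 196 + 5.9 = 201.9 → 202
  B: 223 + 0.1×(255−223) = 223 + 3.2 = 226.2 → 226
  → #8ecae2

#86c6e0, #8ecae2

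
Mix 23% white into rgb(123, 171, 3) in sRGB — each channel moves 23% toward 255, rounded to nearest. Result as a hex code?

#99be3d

Lerp each channel 23% toward 255:
  R: 123 + 30.36 = 153.36 → 153
  G: 171 + 0.23×(255−171) = 171 + 19.32 = 190.32 → 190
  B: 3 + 0.23×(255−3) = 3 + 57.96 = 60.96 → 61
rgb(153, 190, 61) = #99be3d.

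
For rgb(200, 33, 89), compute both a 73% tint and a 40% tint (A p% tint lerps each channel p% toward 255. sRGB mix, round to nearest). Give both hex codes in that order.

#F0C3D2, #DE7A9B

73% tint:
  R: 200 + 40.15 = 240.15 → 240
  G: 33 + 162.06 = 195.06 → 195
  B: 89 + 0.73×(255−89) = 89 + 121.18 = 210.18 → 210
  → #F0C3D2
40% tint:
  R: 200 + 0.4×(255−200) = 200 + 22 = 222 → 222
  G: 33 + 88.8 = 121.8 → 122
  B: 89 + 0.4×(255−89) = 89 + 66.4 = 155.4 → 155
  → #DE7A9B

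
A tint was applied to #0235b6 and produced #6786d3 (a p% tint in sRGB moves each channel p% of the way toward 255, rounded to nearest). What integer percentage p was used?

#0235b6 is rgb(2, 53, 182); #6786d3 is rgb(103, 134, 211).
On the R channel (widest range): 103 ≈ 2 + (p/100)(255 − 2), so p ≈ 100×(103 − 2)/(255 − 2) = 10100/253 = 39.92.
p = 40 reproduces all three channels after rounding.

40%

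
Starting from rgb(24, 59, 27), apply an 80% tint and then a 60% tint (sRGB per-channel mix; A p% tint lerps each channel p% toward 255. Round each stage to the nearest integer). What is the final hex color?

#EDEFED

An 80% tint moves each channel 80% toward 255:
  R: 24 + 0.8×(255−24) = 24 + 184.8 = 208.8 → 209
  G: 59 + 156.8 = 215.8 → 216
  B: 27 + 0.8×(255−27) = 27 + 182.4 = 209.4 → 209
After the tint: rgb(209, 216, 209) = #D1D8D1.
A 60% tint moves each channel 60% toward 255:
  R: 209 + 0.6×(255−209) = 209 + 27.6 = 236.6 → 237
  G: 216 + 0.6×(255−216) = 216 + 23.4 = 239.4 → 239
  B: 209 + 27.6 = 236.6 → 237
rgb(237, 239, 237) = #EDEFED.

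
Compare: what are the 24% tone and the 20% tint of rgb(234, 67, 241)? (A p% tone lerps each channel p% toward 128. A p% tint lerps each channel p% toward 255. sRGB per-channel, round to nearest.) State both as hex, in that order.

#D152D6, #EE69F4

24% tone:
  R: 234 − 25.44 = 208.56 → 209
  G: 67 + 0.24×(128−67) = 67 + 14.64 = 81.64 → 82
  B: 241 + 0.24×(128−241) = 241 − 27.12 = 213.88 → 214
  → #D152D6
20% tint:
  R: 234 + 0.2×(255−234) = 234 + 4.2 = 238.2 → 238
  G: 67 + 0.2×(255−67) = 67 + 37.6 = 104.6 → 105
  B: 241 + 2.8 = 243.8 → 244
  → #EE69F4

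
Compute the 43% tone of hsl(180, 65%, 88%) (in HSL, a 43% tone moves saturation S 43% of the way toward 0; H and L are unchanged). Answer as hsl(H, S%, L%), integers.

S moves 43% from 65 toward 0: 65 − 27.95 = 37.05 → 37.
H and L are unchanged.

hsl(180, 37%, 88%)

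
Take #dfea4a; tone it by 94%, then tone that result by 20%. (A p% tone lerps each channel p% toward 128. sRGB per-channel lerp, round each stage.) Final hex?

#85857e

#dfea4a is rgb(223, 234, 74).
Per channel, c → c + 0.94(128 − c):
  R: 223 + 0.94×(128−223) = 223 − 89.3 = 133.7 → 134
  G: 234 − 99.64 = 134.36 → 134
  B: 74 + 0.94×(128−74) = 74 + 50.76 = 124.76 → 125
After the tone: rgb(134, 134, 125) = #86867d.
Lerp each channel 20% toward 128:
  R: 134 + 0.2×(128−134) = 134 − 1.2 = 132.8 → 133
  G: 134 + 0.2×(128−134) = 134 − 1.2 = 132.8 → 133
  B: 125 + 0.2×(128−125) = 125 + 0.6 = 125.6 → 126
rgb(133, 133, 126) = #85857e.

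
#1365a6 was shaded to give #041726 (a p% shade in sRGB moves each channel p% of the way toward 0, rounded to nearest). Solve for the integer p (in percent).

77%

#1365a6 is rgb(19, 101, 166); #041726 is rgb(4, 23, 38).
On the B channel (widest range): 38 ≈ 166 + (p/100)(0 − 166), so p ≈ 100×(38 − 166)/(0 − 166) = -12800/-166 = 77.11.
p = 77 reproduces all three channels after rounding.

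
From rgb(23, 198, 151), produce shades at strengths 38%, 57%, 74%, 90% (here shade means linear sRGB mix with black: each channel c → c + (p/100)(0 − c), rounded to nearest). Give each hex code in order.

#0E7B5E, #0A5541, #063327, #02140F

38%: (23 − 8.74 = 14.26→14, 198 − 75.24 = 122.76→123, 151 − 57.38 = 93.62→94) → #0E7B5E
57%: (23 − 13.11 = 9.89→10, 198 − 112.86 = 85.14→85, 151 − 86.07 = 64.93→65) → #0A5541
74%: (23 − 17.02 = 5.98→6, 198 − 146.52 = 51.48→51, 151 − 111.74 = 39.26→39) → #063327
90%: (23 − 20.7 = 2.3→2, 198 − 178.2 = 19.8→20, 151 − 135.9 = 15.1→15) → #02140F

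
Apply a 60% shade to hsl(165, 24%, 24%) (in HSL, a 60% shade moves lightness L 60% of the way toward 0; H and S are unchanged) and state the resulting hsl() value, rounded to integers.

hsl(165, 24%, 10%)

L moves 60% from 24 toward 0: 24 − 14.4 = 9.6 → 10.
H and S are unchanged.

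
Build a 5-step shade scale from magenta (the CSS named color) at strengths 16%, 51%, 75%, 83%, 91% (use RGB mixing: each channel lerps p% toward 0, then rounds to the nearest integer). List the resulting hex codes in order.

CSS magenta is rgb(255, 0, 255).
16%: (255 − 40.8 = 214.2→214, 0→0, 255 − 40.8 = 214.2→214) → #d600d6
51%: (255 − 130.05 = 124.95→125, 0→0, 255 − 130.05 = 124.95→125) → #7d007d
75%: (255 − 191.25 = 63.75→64, 0→0, 255 − 191.25 = 63.75→64) → #400040
83%: (255 − 211.65 = 43.35→43, 0→0, 255 − 211.65 = 43.35→43) → #2b002b
91%: (255 − 232.05 = 22.95→23, 0→0, 255 − 232.05 = 22.95→23) → #170017

#d600d6, #7d007d, #400040, #2b002b, #170017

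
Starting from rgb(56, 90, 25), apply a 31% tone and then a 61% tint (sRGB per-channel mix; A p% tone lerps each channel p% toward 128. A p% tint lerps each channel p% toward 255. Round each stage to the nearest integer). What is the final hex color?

Per channel, c → c + 0.31(128 − c):
  R: 56 + 22.32 = 78.32 → 78
  G: 90 + 0.31×(128−90) = 90 + 11.78 = 101.78 → 102
  B: 25 + 31.93 = 56.93 → 57
After the tone: rgb(78, 102, 57) = #4E6639.
A 61% tint moves each channel 61% toward 255:
  R: 78 + 0.61×(255−78) = 78 + 107.97 = 185.97 → 186
  G: 102 + 0.61×(255−102) = 102 + 93.33 = 195.33 → 195
  B: 57 + 0.61×(255−57) = 57 + 120.78 = 177.78 → 178
rgb(186, 195, 178) = #BAC3B2.

#BAC3B2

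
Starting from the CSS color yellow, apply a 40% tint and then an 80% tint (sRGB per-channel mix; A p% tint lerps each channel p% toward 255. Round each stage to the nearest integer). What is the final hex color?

#FFFFE0

CSS yellow is rgb(255, 255, 0).
A 40% tint moves each channel 40% toward 255:
  R: 255 + 0 = 255 → 255
  G: 255 + 0.4×(255−255) = 255 + 0 = 255 → 255
  B: 0 + 0.4×(255−0) = 0 + 102 = 102 → 102
After the tint: rgb(255, 255, 102) = #FFFF66.
Per channel, c → c + 0.8(255 − c):
  R: 255 + 0 = 255 → 255
  G: 255 + 0.8×(255−255) = 255 + 0 = 255 → 255
  B: 102 + 122.4 = 224.4 → 224
rgb(255, 255, 224) = #FFFFE0.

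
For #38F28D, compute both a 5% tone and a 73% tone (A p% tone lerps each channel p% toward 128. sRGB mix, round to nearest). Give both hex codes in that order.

#3CEC8C, #6D9F84

#38F28D is rgb(56, 242, 141).
5% tone:
  R: 56 + 0.05×(128−56) = 56 + 3.6 = 59.6 → 60
  G: 242 + 0.05×(128−242) = 242 − 5.7 = 236.3 → 236
  B: 141 − 0.65 = 140.35 → 140
  → #3CEC8C
73% tone:
  R: 56 + 52.56 = 108.56 → 109
  G: 242 − 83.22 = 158.78 → 159
  B: 141 + 0.73×(128−141) = 141 − 9.49 = 131.51 → 132
  → #6D9F84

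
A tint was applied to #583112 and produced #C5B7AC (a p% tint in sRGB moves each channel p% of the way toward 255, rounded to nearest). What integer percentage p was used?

#583112 is rgb(88, 49, 18); #C5B7AC is rgb(197, 183, 172).
On the B channel (widest range): 172 ≈ 18 + (p/100)(255 − 18), so p ≈ 100×(172 − 18)/(255 − 18) = 15400/237 = 64.98.
p = 65 reproduces all three channels after rounding.

65%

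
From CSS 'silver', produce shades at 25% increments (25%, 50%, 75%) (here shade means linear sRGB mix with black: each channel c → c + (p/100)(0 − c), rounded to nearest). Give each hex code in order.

CSS silver is rgb(192, 192, 192).
25%: (192 − 48 = 144→144, 192 − 48 = 144→144, 192 − 48 = 144→144) → #909090
50%: (192 − 96 = 96→96, 192 − 96 = 96→96, 192 − 96 = 96→96) → #606060
75%: (192 − 144 = 48→48, 192 − 144 = 48→48, 192 − 144 = 48→48) → #303030

#909090, #606060, #303030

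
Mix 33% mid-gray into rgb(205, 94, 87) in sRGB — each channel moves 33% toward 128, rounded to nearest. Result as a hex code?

A 33% tone moves each channel 33% toward 128:
  R: 205 + 0.33×(128−205) = 205 − 25.41 = 179.59 → 180
  G: 94 + 11.22 = 105.22 → 105
  B: 87 + 13.53 = 100.53 → 101
rgb(180, 105, 101) = #B46965.

#B46965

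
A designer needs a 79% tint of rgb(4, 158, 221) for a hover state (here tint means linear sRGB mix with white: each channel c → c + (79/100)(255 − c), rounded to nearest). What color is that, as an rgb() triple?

Per channel, c → c + 0.79(255 − c):
  R: 4 + 198.29 = 202.29 → 202
  G: 158 + 76.63 = 234.63 → 235
  B: 221 + 0.79×(255−221) = 221 + 26.86 = 247.86 → 248

rgb(202, 235, 248)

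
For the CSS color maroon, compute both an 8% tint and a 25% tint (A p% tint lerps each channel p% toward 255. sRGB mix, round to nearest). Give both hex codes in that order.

CSS maroon is rgb(128, 0, 0).
8% tint:
  R: 128 + 0.08×(255−128) = 128 + 10.16 = 138.16 → 138
  G: 0 + 0.08×(255−0) = 0 + 20.4 = 20.4 → 20
  B: 0 + 0.08×(255−0) = 0 + 20.4 = 20.4 → 20
  → #8a1414
25% tint:
  R: 128 + 0.25×(255−128) = 128 + 31.75 = 159.75 → 160
  G: 0 + 0.25×(255−0) = 0 + 63.75 = 63.75 → 64
  B: 0 + 0.25×(255−0) = 0 + 63.75 = 63.75 → 64
  → #a04040

#8a1414, #a04040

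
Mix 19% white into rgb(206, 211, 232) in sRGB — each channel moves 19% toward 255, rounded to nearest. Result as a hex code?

A 19% tint moves each channel 19% toward 255:
  R: 206 + 9.31 = 215.31 → 215
  G: 211 + 0.19×(255−211) = 211 + 8.36 = 219.36 → 219
  B: 232 + 4.37 = 236.37 → 236
rgb(215, 219, 236) = #D7DBEC.

#D7DBEC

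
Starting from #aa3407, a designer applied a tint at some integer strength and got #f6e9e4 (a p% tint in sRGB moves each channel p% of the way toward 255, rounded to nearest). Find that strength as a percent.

89%

#aa3407 is rgb(170, 52, 7); #f6e9e4 is rgb(246, 233, 228).
On the B channel (widest range): 228 ≈ 7 + (p/100)(255 − 7), so p ≈ 100×(228 − 7)/(255 − 7) = 22100/248 = 89.11.
p = 89 reproduces all three channels after rounding.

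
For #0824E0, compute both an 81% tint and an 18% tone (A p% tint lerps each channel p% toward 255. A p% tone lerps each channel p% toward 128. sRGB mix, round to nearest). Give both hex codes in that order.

#D0D5F9, #1E35CF

#0824E0 is rgb(8, 36, 224).
81% tint:
  R: 8 + 0.81×(255−8) = 8 + 200.07 = 208.07 → 208
  G: 36 + 0.81×(255−36) = 36 + 177.39 = 213.39 → 213
  B: 224 + 0.81×(255−224) = 224 + 25.11 = 249.11 → 249
  → #D0D5F9
18% tone:
  R: 8 + 0.18×(128−8) = 8 + 21.6 = 29.6 → 30
  G: 36 + 16.56 = 52.56 → 53
  B: 224 − 17.28 = 206.72 → 207
  → #1E35CF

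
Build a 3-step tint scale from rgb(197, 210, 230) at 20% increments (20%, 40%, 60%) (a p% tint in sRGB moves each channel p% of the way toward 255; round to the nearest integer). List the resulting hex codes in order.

20%: (197 + 11.6 = 208.6→209, 210 + 9 = 219→219, 230 + 5 = 235→235) → #d1dbeb
40%: (197 + 23.2 = 220.2→220, 210 + 18 = 228→228, 230 + 10 = 240→240) → #dce4f0
60%: (197 + 34.8 = 231.8→232, 210 + 27 = 237→237, 230 + 15 = 245→245) → #e8edf5

#d1dbeb, #dce4f0, #e8edf5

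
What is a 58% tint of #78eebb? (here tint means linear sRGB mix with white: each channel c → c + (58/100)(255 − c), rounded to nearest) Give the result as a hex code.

#78eebb is rgb(120, 238, 187).
Lerp each channel 58% toward 255:
  R: 120 + 78.3 = 198.3 → 198
  G: 238 + 0.58×(255−238) = 238 + 9.86 = 247.86 → 248
  B: 187 + 0.58×(255−187) = 187 + 39.44 = 226.44 → 226
rgb(198, 248, 226) = #c6f8e2.

#c6f8e2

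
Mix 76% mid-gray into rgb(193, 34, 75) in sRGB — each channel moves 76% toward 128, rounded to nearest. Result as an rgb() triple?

rgb(144, 105, 115)

Lerp each channel 76% toward 128:
  R: 193 + 0.76×(128−193) = 193 − 49.4 = 143.6 → 144
  G: 34 + 0.76×(128−34) = 34 + 71.44 = 105.44 → 105
  B: 75 + 0.76×(128−75) = 75 + 40.28 = 115.28 → 115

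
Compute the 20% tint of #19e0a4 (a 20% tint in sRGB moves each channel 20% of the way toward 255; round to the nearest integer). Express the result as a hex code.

#47e6b6

#19e0a4 is rgb(25, 224, 164).
Per channel, c → c + 0.2(255 − c):
  R: 25 + 0.2×(255−25) = 25 + 46 = 71 → 71
  G: 224 + 6.2 = 230.2 → 230
  B: 164 + 0.2×(255−164) = 164 + 18.2 = 182.2 → 182
rgb(71, 230, 182) = #47e6b6.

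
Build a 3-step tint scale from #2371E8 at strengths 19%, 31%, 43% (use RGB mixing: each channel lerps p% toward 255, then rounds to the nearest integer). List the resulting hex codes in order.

#2371E8 is rgb(35, 113, 232).
19%: (35 + 41.8 = 76.8→77, 113 + 26.98 = 139.98→140, 232 + 4.37 = 236.37→236) → #4D8CEC
31%: (35 + 68.2 = 103.2→103, 113 + 44.02 = 157.02→157, 232 + 7.13 = 239.13→239) → #679DEF
43%: (35 + 94.6 = 129.6→130, 113 + 61.06 = 174.06→174, 232 + 9.89 = 241.89→242) → #82AEF2

#4D8CEC, #679DEF, #82AEF2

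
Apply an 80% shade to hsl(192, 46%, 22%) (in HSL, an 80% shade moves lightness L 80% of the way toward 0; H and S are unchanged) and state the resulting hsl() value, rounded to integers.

hsl(192, 46%, 4%)

L moves 80% from 22 toward 0: 22 − 17.6 = 4.4 → 4.
H and S are unchanged.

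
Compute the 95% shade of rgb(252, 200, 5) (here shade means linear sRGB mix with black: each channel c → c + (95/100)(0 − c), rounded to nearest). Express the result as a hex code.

#0d0a00

Per channel, c → c + 0.95(0 − c):
  R: 252 + 0.95×(0−252) = 252 − 239.4 = 12.6 → 13
  G: 200 + 0.95×(0−200) = 200 − 190 = 10 → 10
  B: 5 + 0.95×(0−5) = 5 − 4.75 = 0.25 → 0
rgb(13, 10, 0) = #0d0a00.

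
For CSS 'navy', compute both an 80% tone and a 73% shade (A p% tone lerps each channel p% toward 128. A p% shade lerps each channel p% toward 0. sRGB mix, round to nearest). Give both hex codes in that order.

#666680, #000023

CSS navy is rgb(0, 0, 128).
80% tone:
  R: 0 + 0.8×(128−0) = 0 + 102.4 = 102.4 → 102
  G: 0 + 0.8×(128−0) = 0 + 102.4 = 102.4 → 102
  B: 128 + 0.8×(128−128) = 128 + 0 = 128 → 128
  → #666680
73% shade:
  R: 0 + 0.73×(0−0) = 0 + 0 = 0 → 0
  G: 0 + 0.73×(0−0) = 0 + 0 = 0 → 0
  B: 128 − 93.44 = 34.56 → 35
  → #000023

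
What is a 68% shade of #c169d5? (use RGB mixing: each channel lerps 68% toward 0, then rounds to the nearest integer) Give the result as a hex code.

#3e2244

#c169d5 is rgb(193, 105, 213).
A 68% shade moves each channel 68% toward 0:
  R: 193 + 0.68×(0−193) = 193 − 131.24 = 61.76 → 62
  G: 105 − 71.4 = 33.6 → 34
  B: 213 + 0.68×(0−213) = 213 − 144.84 = 68.16 → 68
rgb(62, 34, 68) = #3e2244.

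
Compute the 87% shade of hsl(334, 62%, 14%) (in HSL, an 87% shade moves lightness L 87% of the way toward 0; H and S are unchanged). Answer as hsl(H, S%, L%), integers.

hsl(334, 62%, 2%)

L moves 87% from 14 toward 0: 14 − 12.18 = 1.82 → 2.
H and S are unchanged.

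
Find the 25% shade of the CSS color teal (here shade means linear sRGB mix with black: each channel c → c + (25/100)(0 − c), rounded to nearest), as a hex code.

CSS teal is rgb(0, 128, 128).
Per channel, c → c + 0.25(0 − c):
  R: 0 + 0 = 0 → 0
  G: 128 + 0.25×(0−128) = 128 − 32 = 96 → 96
  B: 128 − 32 = 96 → 96
rgb(0, 96, 96) = #006060.

#006060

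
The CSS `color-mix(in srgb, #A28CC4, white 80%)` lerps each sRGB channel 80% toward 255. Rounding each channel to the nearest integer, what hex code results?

#A28CC4 is rgb(162, 140, 196).
An 80% tint moves each channel 80% toward 255:
  R: 162 + 0.8×(255−162) = 162 + 74.4 = 236.4 → 236
  G: 140 + 0.8×(255−140) = 140 + 92 = 232 → 232
  B: 196 + 0.8×(255−196) = 196 + 47.2 = 243.2 → 243
rgb(236, 232, 243) = #ECE8F3.

#ECE8F3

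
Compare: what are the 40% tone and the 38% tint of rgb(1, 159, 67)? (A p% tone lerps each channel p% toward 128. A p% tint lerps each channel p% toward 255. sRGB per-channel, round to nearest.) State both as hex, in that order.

#34935b, #62c38a

40% tone:
  R: 1 + 0.4×(128−1) = 1 + 50.8 = 51.8 → 52
  G: 159 + 0.4×(128−159) = 159 − 12.4 = 146.6 → 147
  B: 67 + 24.4 = 91.4 → 91
  → #34935b
38% tint:
  R: 1 + 96.52 = 97.52 → 98
  G: 159 + 36.48 = 195.48 → 195
  B: 67 + 0.38×(255−67) = 67 + 71.44 = 138.44 → 138
  → #62c38a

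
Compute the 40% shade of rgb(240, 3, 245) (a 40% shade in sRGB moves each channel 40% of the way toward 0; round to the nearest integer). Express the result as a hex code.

A 40% shade moves each channel 40% toward 0:
  R: 240 + 0.4×(0−240) = 240 − 96 = 144 → 144
  G: 3 + 0.4×(0−3) = 3 − 1.2 = 1.8 → 2
  B: 245 + 0.4×(0−245) = 245 − 98 = 147 → 147
rgb(144, 2, 147) = #900293.

#900293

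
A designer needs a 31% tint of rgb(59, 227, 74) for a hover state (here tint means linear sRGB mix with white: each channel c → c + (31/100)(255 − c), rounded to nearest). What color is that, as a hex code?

A 31% tint moves each channel 31% toward 255:
  R: 59 + 0.31×(255−59) = 59 + 60.76 = 119.76 → 120
  G: 227 + 8.68 = 235.68 → 236
  B: 74 + 0.31×(255−74) = 74 + 56.11 = 130.11 → 130
rgb(120, 236, 130) = #78EC82.

#78EC82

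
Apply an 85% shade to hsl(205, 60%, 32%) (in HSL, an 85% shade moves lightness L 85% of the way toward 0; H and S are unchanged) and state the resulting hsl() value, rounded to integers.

L moves 85% from 32 toward 0: 32 − 27.2 = 4.8 → 5.
H and S are unchanged.

hsl(205, 60%, 5%)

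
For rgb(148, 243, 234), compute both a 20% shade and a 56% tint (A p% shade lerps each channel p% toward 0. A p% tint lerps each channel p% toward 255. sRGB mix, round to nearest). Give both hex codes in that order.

#76c2bb, #d0faf6

20% shade:
  R: 148 + 0.2×(0−148) = 148 − 29.6 = 118.4 → 118
  G: 243 + 0.2×(0−243) = 243 − 48.6 = 194.4 → 194
  B: 234 + 0.2×(0−234) = 234 − 46.8 = 187.2 → 187
  → #76c2bb
56% tint:
  R: 148 + 0.56×(255−148) = 148 + 59.92 = 207.92 → 208
  G: 243 + 0.56×(255−243) = 243 + 6.72 = 249.72 → 250
  B: 234 + 11.76 = 245.76 → 246
  → #d0faf6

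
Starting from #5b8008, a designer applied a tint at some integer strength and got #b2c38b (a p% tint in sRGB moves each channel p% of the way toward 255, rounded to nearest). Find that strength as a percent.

53%

#5b8008 is rgb(91, 128, 8); #b2c38b is rgb(178, 195, 139).
On the B channel (widest range): 139 ≈ 8 + (p/100)(255 − 8), so p ≈ 100×(139 − 8)/(255 − 8) = 13100/247 = 53.04.
p = 53 reproduces all three channels after rounding.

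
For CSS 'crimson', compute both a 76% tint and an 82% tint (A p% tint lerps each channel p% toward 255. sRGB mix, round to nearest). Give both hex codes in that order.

#f7c7d0, #f9d5dc

CSS crimson is rgb(220, 20, 60).
76% tint:
  R: 220 + 0.76×(255−220) = 220 + 26.6 = 246.6 → 247
  G: 20 + 0.76×(255−20) = 20 + 178.6 = 198.6 → 199
  B: 60 + 148.2 = 208.2 → 208
  → #f7c7d0
82% tint:
  R: 220 + 0.82×(255−220) = 220 + 28.7 = 248.7 → 249
  G: 20 + 0.82×(255−20) = 20 + 192.7 = 212.7 → 213
  B: 60 + 159.9 = 219.9 → 220
  → #f9d5dc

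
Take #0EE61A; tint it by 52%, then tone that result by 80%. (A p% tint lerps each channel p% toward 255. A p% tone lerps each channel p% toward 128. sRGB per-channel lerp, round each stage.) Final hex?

#0EE61A is rgb(14, 230, 26).
A 52% tint moves each channel 52% toward 255:
  R: 14 + 125.32 = 139.32 → 139
  G: 230 + 0.52×(255−230) = 230 + 13 = 243 → 243
  B: 26 + 119.08 = 145.08 → 145
After the tint: rgb(139, 243, 145) = #8BF391.
Lerp each channel 80% toward 128:
  R: 139 − 8.8 = 130.2 → 130
  G: 243 + 0.8×(128−243) = 243 − 92 = 151 → 151
  B: 145 − 13.6 = 131.4 → 131
rgb(130, 151, 131) = #829783.

#829783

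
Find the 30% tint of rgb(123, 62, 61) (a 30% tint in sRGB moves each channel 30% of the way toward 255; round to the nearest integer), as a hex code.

Lerp each channel 30% toward 255:
  R: 123 + 0.3×(255−123) = 123 + 39.6 = 162.6 → 163
  G: 62 + 0.3×(255−62) = 62 + 57.9 = 119.9 → 120
  B: 61 + 0.3×(255−61) = 61 + 58.2 = 119.2 → 119
rgb(163, 120, 119) = #A37877.

#A37877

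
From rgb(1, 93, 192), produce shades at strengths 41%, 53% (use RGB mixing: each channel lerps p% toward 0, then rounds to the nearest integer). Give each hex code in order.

41%: (1→1, 93 − 38.13 = 54.87→55, 192 − 78.72 = 113.28→113) → #013771
53%: (1 − 0.53 = 0.47→0, 93 − 49.29 = 43.71→44, 192 − 101.76 = 90.24→90) → #002c5a

#013771, #002c5a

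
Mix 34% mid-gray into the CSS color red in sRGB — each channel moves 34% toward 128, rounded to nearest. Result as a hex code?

CSS red is rgb(255, 0, 0).
Per channel, c → c + 0.34(128 − c):
  R: 255 + 0.34×(128−255) = 255 − 43.18 = 211.82 → 212
  G: 0 + 43.52 = 43.52 → 44
  B: 0 + 43.52 = 43.52 → 44
rgb(212, 44, 44) = #D42C2C.

#D42C2C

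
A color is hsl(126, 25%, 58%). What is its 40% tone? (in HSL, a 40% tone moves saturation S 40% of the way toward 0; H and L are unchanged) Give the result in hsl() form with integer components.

S moves 40% from 25 toward 0: 25 − 10 = 15 → 15.
H and L are unchanged.

hsl(126, 15%, 58%)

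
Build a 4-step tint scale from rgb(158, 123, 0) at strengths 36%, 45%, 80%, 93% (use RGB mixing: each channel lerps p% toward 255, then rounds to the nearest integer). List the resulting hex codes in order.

36%: (158 + 34.92 = 192.92→193, 123 + 47.52 = 170.52→171, 0 + 91.8 = 91.8→92) → #c1ab5c
45%: (158 + 43.65 = 201.65→202, 123 + 59.4 = 182.4→182, 0 + 114.75 = 114.75→115) → #cab673
80%: (158 + 77.6 = 235.6→236, 123 + 105.6 = 228.6→229, 0 + 204 = 204→204) → #ece5cc
93%: (158 + 90.21 = 248.21→248, 123 + 122.76 = 245.76→246, 0 + 237.15 = 237.15→237) → #f8f6ed

#c1ab5c, #cab673, #ece5cc, #f8f6ed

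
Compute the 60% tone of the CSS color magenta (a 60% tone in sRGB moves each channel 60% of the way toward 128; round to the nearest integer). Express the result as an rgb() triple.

CSS magenta is rgb(255, 0, 255).
Per channel, c → c + 0.6(128 − c):
  R: 255 + 0.6×(128−255) = 255 − 76.2 = 178.8 → 179
  G: 0 + 0.6×(128−0) = 0 + 76.8 = 76.8 → 77
  B: 255 − 76.2 = 178.8 → 179

rgb(179, 77, 179)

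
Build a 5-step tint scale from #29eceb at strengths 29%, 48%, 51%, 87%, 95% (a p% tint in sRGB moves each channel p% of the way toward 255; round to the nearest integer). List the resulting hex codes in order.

#29eceb is rgb(41, 236, 235).
29%: (41 + 62.06 = 103.06→103, 236 + 5.51 = 241.51→242, 235 + 5.8 = 240.8→241) → #67f2f1
48%: (41 + 102.72 = 143.72→144, 236 + 9.12 = 245.12→245, 235 + 9.6 = 244.6→245) → #90f5f5
51%: (41 + 109.14 = 150.14→150, 236 + 9.69 = 245.69→246, 235 + 10.2 = 245.2→245) → #96f6f5
87%: (41 + 186.18 = 227.18→227, 236 + 16.53 = 252.53→253, 235 + 17.4 = 252.4→252) → #e3fdfc
95%: (41 + 203.3 = 244.3→244, 236 + 18.05 = 254.05→254, 235 + 19 = 254→254) → #f4fefe

#67f2f1, #90f5f5, #96f6f5, #e3fdfc, #f4fefe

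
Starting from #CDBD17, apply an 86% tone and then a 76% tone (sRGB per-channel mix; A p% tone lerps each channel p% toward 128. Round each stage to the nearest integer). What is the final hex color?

#83827C

#CDBD17 is rgb(205, 189, 23).
Per channel, c → c + 0.86(128 − c):
  R: 205 + 0.86×(128−205) = 205 − 66.22 = 138.78 → 139
  G: 189 + 0.86×(128−189) = 189 − 52.46 = 136.54 → 137
  B: 23 + 0.86×(128−23) = 23 + 90.3 = 113.3 → 113
After the tone: rgb(139, 137, 113) = #8B8971.
Per channel, c → c + 0.76(128 − c):
  R: 139 + 0.76×(128−139) = 139 − 8.36 = 130.64 → 131
  G: 137 + 0.76×(128−137) = 137 − 6.84 = 130.16 → 130
  B: 113 + 0.76×(128−113) = 113 + 11.4 = 124.4 → 124
rgb(131, 130, 124) = #83827C.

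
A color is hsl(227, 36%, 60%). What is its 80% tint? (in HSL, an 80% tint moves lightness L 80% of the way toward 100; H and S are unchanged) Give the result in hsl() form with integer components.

L moves 80% from 60 toward 100: 60 + 32 = 92 → 92.
H and S are unchanged.

hsl(227, 36%, 92%)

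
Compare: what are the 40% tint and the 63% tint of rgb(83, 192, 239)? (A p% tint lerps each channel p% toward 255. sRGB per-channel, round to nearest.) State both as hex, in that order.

#98D9F5, #BFE8F9

40% tint:
  R: 83 + 0.4×(255−83) = 83 + 68.8 = 151.8 → 152
  G: 192 + 0.4×(255−192) = 192 + 25.2 = 217.2 → 217
  B: 239 + 0.4×(255−239) = 239 + 6.4 = 245.4 → 245
  → #98D9F5
63% tint:
  R: 83 + 0.63×(255−83) = 83 + 108.36 = 191.36 → 191
  G: 192 + 0.63×(255−192) = 192 + 39.69 = 231.69 → 232
  B: 239 + 0.63×(255−239) = 239 + 10.08 = 249.08 → 249
  → #BFE8F9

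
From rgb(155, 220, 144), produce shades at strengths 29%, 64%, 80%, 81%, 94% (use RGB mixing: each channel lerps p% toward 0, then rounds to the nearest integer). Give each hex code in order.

#6e9c66, #384f34, #1f2c1d, #1d2a1b, #090d09

29%: (155 − 44.95 = 110.05→110, 220 − 63.8 = 156.2→156, 144 − 41.76 = 102.24→102) → #6e9c66
64%: (155 − 99.2 = 55.8→56, 220 − 140.8 = 79.2→79, 144 − 92.16 = 51.84→52) → #384f34
80%: (155 − 124 = 31→31, 220 − 176 = 44→44, 144 − 115.2 = 28.8→29) → #1f2c1d
81%: (155 − 125.55 = 29.45→29, 220 − 178.2 = 41.8→42, 144 − 116.64 = 27.36→27) → #1d2a1b
94%: (155 − 145.7 = 9.3→9, 220 − 206.8 = 13.2→13, 144 − 135.36 = 8.64→9) → #090d09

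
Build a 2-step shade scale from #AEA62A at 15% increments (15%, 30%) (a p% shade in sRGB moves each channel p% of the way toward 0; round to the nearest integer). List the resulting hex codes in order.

#AEA62A is rgb(174, 166, 42).
15%: (174 − 26.1 = 147.9→148, 166 − 24.9 = 141.1→141, 42 − 6.3 = 35.7→36) → #948D24
30%: (174 − 52.2 = 121.8→122, 166 − 49.8 = 116.2→116, 42 − 12.6 = 29.4→29) → #7A741D

#948D24, #7A741D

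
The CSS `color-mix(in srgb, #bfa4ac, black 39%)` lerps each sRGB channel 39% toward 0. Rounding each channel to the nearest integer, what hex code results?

#756469

#bfa4ac is rgb(191, 164, 172).
Per channel, c → c + 0.39(0 − c):
  R: 191 − 74.49 = 116.51 → 117
  G: 164 + 0.39×(0−164) = 164 − 63.96 = 100.04 → 100
  B: 172 − 67.08 = 104.92 → 105
rgb(117, 100, 105) = #756469.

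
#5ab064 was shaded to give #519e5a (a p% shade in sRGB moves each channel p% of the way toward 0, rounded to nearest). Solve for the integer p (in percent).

10%

#5ab064 is rgb(90, 176, 100); #519e5a is rgb(81, 158, 90).
On the G channel (widest range): 158 ≈ 176 + (p/100)(0 − 176), so p ≈ 100×(158 − 176)/(0 − 176) = -1800/-176 = 10.23.
p = 10 reproduces all three channels after rounding.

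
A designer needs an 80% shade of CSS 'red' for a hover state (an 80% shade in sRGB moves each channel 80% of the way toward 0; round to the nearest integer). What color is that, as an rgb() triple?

CSS red is rgb(255, 0, 0).
Lerp each channel 80% toward 0:
  R: 255 + 0.8×(0−255) = 255 − 204 = 51 → 51
  G: 0 + 0.8×(0−0) = 0 + 0 = 0 → 0
  B: 0 + 0.8×(0−0) = 0 + 0 = 0 → 0

rgb(51, 0, 0)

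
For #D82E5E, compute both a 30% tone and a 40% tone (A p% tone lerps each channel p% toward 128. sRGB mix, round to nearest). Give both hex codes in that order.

#BE4768, #B54F6C

#D82E5E is rgb(216, 46, 94).
30% tone:
  R: 216 − 26.4 = 189.6 → 190
  G: 46 + 0.3×(128−46) = 46 + 24.6 = 70.6 → 71
  B: 94 + 0.3×(128−94) = 94 + 10.2 = 104.2 → 104
  → #BE4768
40% tone:
  R: 216 − 35.2 = 180.8 → 181
  G: 46 + 0.4×(128−46) = 46 + 32.8 = 78.8 → 79
  B: 94 + 0.4×(128−94) = 94 + 13.6 = 107.6 → 108
  → #B54F6C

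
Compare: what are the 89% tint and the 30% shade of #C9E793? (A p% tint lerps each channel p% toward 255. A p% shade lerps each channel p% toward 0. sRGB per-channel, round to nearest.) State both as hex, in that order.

#F9FCF3, #8DA267

#C9E793 is rgb(201, 231, 147).
89% tint:
  R: 201 + 0.89×(255−201) = 201 + 48.06 = 249.06 → 249
  G: 231 + 21.36 = 252.36 → 252
  B: 147 + 0.89×(255−147) = 147 + 96.12 = 243.12 → 243
  → #F9FCF3
30% shade:
  R: 201 + 0.3×(0−201) = 201 − 60.3 = 140.7 → 141
  G: 231 − 69.3 = 161.7 → 162
  B: 147 − 44.1 = 102.9 → 103
  → #8DA267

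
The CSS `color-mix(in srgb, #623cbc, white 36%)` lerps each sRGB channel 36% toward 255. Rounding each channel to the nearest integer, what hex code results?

#9b82d4

#623cbc is rgb(98, 60, 188).
A 36% tint moves each channel 36% toward 255:
  R: 98 + 56.52 = 154.52 → 155
  G: 60 + 70.2 = 130.2 → 130
  B: 188 + 0.36×(255−188) = 188 + 24.12 = 212.12 → 212
rgb(155, 130, 212) = #9b82d4.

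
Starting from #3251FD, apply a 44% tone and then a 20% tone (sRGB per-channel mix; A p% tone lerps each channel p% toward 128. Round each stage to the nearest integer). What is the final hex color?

#3251FD is rgb(50, 81, 253).
Lerp each channel 44% toward 128:
  R: 50 + 0.44×(128−50) = 50 + 34.32 = 84.32 → 84
  G: 81 + 0.44×(128−81) = 81 + 20.68 = 101.68 → 102
  B: 253 − 55 = 198 → 198
After the tone: rgb(84, 102, 198) = #5466C6.
A 20% tone moves each channel 20% toward 128:
  R: 84 + 8.8 = 92.8 → 93
  G: 102 + 0.2×(128−102) = 102 + 5.2 = 107.2 → 107
  B: 198 + 0.2×(128−198) = 198 − 14 = 184 → 184
rgb(93, 107, 184) = #5D6BB8.

#5D6BB8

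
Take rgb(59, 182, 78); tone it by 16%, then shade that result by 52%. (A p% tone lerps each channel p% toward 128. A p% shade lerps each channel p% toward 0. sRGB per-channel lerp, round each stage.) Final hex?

Per channel, c → c + 0.16(128 − c):
  R: 59 + 11.04 = 70.04 → 70
  G: 182 − 8.64 = 173.36 → 173
  B: 78 + 0.16×(128−78) = 78 + 8 = 86 → 86
After the tone: rgb(70, 173, 86) = #46AD56.
Per channel, c → c + 0.52(0 − c):
  R: 70 − 36.4 = 33.6 → 34
  G: 173 − 89.96 = 83.04 → 83
  B: 86 − 44.72 = 41.28 → 41
rgb(34, 83, 41) = #225329.

#225329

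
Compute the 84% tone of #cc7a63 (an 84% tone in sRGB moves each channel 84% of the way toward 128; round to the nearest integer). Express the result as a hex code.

#8c7f7b

#cc7a63 is rgb(204, 122, 99).
An 84% tone moves each channel 84% toward 128:
  R: 204 − 63.84 = 140.16 → 140
  G: 122 + 5.04 = 127.04 → 127
  B: 99 + 0.84×(128−99) = 99 + 24.36 = 123.36 → 123
rgb(140, 127, 123) = #8c7f7b.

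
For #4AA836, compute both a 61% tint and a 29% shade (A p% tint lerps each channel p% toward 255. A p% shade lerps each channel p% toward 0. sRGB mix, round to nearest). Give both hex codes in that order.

#4AA836 is rgb(74, 168, 54).
61% tint:
  R: 74 + 110.41 = 184.41 → 184
  G: 168 + 53.07 = 221.07 → 221
  B: 54 + 0.61×(255−54) = 54 + 122.61 = 176.61 → 177
  → #B8DDB1
29% shade:
  R: 74 + 0.29×(0−74) = 74 − 21.46 = 52.54 → 53
  G: 168 + 0.29×(0−168) = 168 − 48.72 = 119.28 → 119
  B: 54 + 0.29×(0−54) = 54 − 15.66 = 38.34 → 38
  → #357726

#B8DDB1, #357726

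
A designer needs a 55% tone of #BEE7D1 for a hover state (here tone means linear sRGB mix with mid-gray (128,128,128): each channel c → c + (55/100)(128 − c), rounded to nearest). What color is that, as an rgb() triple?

rgb(156, 174, 164)

#BEE7D1 is rgb(190, 231, 209).
Per channel, c → c + 0.55(128 − c):
  R: 190 + 0.55×(128−190) = 190 − 34.1 = 155.9 → 156
  G: 231 − 56.65 = 174.35 → 174
  B: 209 − 44.55 = 164.45 → 164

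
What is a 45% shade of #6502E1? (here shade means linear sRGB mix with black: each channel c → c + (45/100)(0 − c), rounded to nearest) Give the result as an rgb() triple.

rgb(56, 1, 124)

#6502E1 is rgb(101, 2, 225).
Lerp each channel 45% toward 0:
  R: 101 + 0.45×(0−101) = 101 − 45.45 = 55.55 → 56
  G: 2 + 0.45×(0−2) = 2 − 0.9 = 1.1 → 1
  B: 225 + 0.45×(0−225) = 225 − 101.25 = 123.75 → 124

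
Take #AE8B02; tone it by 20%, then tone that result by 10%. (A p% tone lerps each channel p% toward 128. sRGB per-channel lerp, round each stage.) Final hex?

#AE8B02 is rgb(174, 139, 2).
Per channel, c → c + 0.2(128 − c):
  R: 174 − 9.2 = 164.8 → 165
  G: 139 + 0.2×(128−139) = 139 − 2.2 = 136.8 → 137
  B: 2 + 25.2 = 27.2 → 27
After the tone: rgb(165, 137, 27) = #A5891B.
Per channel, c → c + 0.1(128 − c):
  R: 165 − 3.7 = 161.3 → 161
  G: 137 + 0.1×(128−137) = 137 − 0.9 = 136.1 → 136
  B: 27 + 0.1×(128−27) = 27 + 10.1 = 37.1 → 37
rgb(161, 136, 37) = #A18825.

#A18825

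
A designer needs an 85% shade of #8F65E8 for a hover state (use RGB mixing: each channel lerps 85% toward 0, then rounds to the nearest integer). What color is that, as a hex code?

#8F65E8 is rgb(143, 101, 232).
Lerp each channel 85% toward 0:
  R: 143 + 0.85×(0−143) = 143 − 121.55 = 21.45 → 21
  G: 101 + 0.85×(0−101) = 101 − 85.85 = 15.15 → 15
  B: 232 − 197.2 = 34.8 → 35
rgb(21, 15, 35) = #150F23.

#150F23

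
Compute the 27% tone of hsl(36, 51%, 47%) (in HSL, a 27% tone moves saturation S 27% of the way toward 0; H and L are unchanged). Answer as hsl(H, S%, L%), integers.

hsl(36, 37%, 47%)

S moves 27% from 51 toward 0: 51 − 13.77 = 37.23 → 37.
H and L are unchanged.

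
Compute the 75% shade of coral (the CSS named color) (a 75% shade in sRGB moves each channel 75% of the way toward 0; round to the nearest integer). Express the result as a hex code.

CSS coral is rgb(255, 127, 80).
Lerp each channel 75% toward 0:
  R: 255 − 191.25 = 63.75 → 64
  G: 127 − 95.25 = 31.75 → 32
  B: 80 + 0.75×(0−80) = 80 − 60 = 20 → 20
rgb(64, 32, 20) = #402014.

#402014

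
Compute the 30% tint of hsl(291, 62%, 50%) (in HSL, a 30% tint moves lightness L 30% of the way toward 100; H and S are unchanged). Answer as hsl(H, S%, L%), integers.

L moves 30% from 50 toward 100: 50 + 15 = 65 → 65.
H and S are unchanged.

hsl(291, 62%, 65%)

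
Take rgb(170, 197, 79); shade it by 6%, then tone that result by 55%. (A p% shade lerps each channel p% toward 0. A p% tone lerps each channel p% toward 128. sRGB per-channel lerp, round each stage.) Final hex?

#8e9a68

Lerp each channel 6% toward 0:
  R: 170 − 10.2 = 159.8 → 160
  G: 197 + 0.06×(0−197) = 197 − 11.82 = 185.18 → 185
  B: 79 + 0.06×(0−79) = 79 − 4.74 = 74.26 → 74
After the shade: rgb(160, 185, 74) = #a0b94a.
Per channel, c → c + 0.55(128 − c):
  R: 160 − 17.6 = 142.4 → 142
  G: 185 + 0.55×(128−185) = 185 − 31.35 = 153.65 → 154
  B: 74 + 29.7 = 103.7 → 104
rgb(142, 154, 104) = #8e9a68.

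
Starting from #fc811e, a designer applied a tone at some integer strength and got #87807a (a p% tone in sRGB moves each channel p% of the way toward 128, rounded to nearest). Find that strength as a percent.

#fc811e is rgb(252, 129, 30); #87807a is rgb(135, 128, 122).
On the R channel (widest range): 135 ≈ 252 + (p/100)(128 − 252), so p ≈ 100×(135 − 252)/(128 − 252) = -11700/-124 = 94.35.
p = 94 reproduces all three channels after rounding.

94%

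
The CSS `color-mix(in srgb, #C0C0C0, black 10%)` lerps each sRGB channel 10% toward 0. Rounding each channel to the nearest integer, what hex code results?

#ADADAD

#C0C0C0 is rgb(192, 192, 192).
Per channel, c → c + 0.1(0 − c):
  R: 192 − 19.2 = 172.8 → 173
  G: 192 − 19.2 = 172.8 → 173
  B: 192 + 0.1×(0−192) = 192 − 19.2 = 172.8 → 173
rgb(173, 173, 173) = #ADADAD.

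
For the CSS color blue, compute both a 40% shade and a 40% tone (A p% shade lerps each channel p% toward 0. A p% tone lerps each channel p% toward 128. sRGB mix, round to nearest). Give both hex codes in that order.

CSS blue is rgb(0, 0, 255).
40% shade:
  R: 0 + 0.4×(0−0) = 0 + 0 = 0 → 0
  G: 0 + 0.4×(0−0) = 0 + 0 = 0 → 0
  B: 255 + 0.4×(0−255) = 255 − 102 = 153 → 153
  → #000099
40% tone:
  R: 0 + 0.4×(128−0) = 0 + 51.2 = 51.2 → 51
  G: 0 + 51.2 = 51.2 → 51
  B: 255 + 0.4×(128−255) = 255 − 50.8 = 204.2 → 204
  → #3333CC

#000099, #3333CC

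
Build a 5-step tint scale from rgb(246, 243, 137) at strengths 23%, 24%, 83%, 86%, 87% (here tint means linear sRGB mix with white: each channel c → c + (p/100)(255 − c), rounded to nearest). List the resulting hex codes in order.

23%: (246 + 2.07 = 248.07→248, 243 + 2.76 = 245.76→246, 137 + 27.14 = 164.14→164) → #f8f6a4
24%: (246 + 2.16 = 248.16→248, 243 + 2.88 = 245.88→246, 137 + 28.32 = 165.32→165) → #f8f6a5
83%: (246 + 7.47 = 253.47→253, 243 + 9.96 = 252.96→253, 137 + 97.94 = 234.94→235) → #fdfdeb
86%: (246 + 7.74 = 253.74→254, 243 + 10.32 = 253.32→253, 137 + 101.48 = 238.48→238) → #fefdee
87%: (246 + 7.83 = 253.83→254, 243 + 10.44 = 253.44→253, 137 + 102.66 = 239.66→240) → #fefdf0

#f8f6a4, #f8f6a5, #fdfdeb, #fefdee, #fefdf0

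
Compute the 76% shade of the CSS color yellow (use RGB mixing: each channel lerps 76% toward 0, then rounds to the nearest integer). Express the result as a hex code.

CSS yellow is rgb(255, 255, 0).
Lerp each channel 76% toward 0:
  R: 255 + 0.76×(0−255) = 255 − 193.8 = 61.2 → 61
  G: 255 + 0.76×(0−255) = 255 − 193.8 = 61.2 → 61
  B: 0 + 0.76×(0−0) = 0 + 0 = 0 → 0
rgb(61, 61, 0) = #3D3D00.

#3D3D00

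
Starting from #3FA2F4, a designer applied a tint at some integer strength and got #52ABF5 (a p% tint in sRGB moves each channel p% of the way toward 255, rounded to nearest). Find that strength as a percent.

10%

#3FA2F4 is rgb(63, 162, 244); #52ABF5 is rgb(82, 171, 245).
On the R channel (widest range): 82 ≈ 63 + (p/100)(255 − 63), so p ≈ 100×(82 − 63)/(255 − 63) = 1900/192 = 9.90.
p = 10 reproduces all three channels after rounding.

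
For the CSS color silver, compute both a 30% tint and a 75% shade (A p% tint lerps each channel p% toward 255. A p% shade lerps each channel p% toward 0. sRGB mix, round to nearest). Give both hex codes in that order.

CSS silver is rgb(192, 192, 192).
30% tint:
  R: 192 + 18.9 = 210.9 → 211
  G: 192 + 0.3×(255−192) = 192 + 18.9 = 210.9 → 211
  B: 192 + 0.3×(255−192) = 192 + 18.9 = 210.9 → 211
  → #D3D3D3
75% shade:
  R: 192 − 144 = 48 → 48
  G: 192 + 0.75×(0−192) = 192 − 144 = 48 → 48
  B: 192 + 0.75×(0−192) = 192 − 144 = 48 → 48
  → #303030

#D3D3D3, #303030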